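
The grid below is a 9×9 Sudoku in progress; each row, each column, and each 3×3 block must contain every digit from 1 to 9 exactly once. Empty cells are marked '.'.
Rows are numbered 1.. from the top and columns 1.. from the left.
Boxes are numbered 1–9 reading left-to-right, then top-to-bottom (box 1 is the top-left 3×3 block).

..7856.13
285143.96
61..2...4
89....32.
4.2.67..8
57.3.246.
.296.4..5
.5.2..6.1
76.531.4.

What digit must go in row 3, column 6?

Row 3 already contains {1, 2, 4, 6}.
Column 6 already contains {1, 2, 3, 4, 6, 7}.
Its 3×3 block (box 2) already contains {1, 2, 3, 4, 5, 6, 8}.
The only value from 1–9 not eliminated is 9, so row 3, column 6 = 9.

9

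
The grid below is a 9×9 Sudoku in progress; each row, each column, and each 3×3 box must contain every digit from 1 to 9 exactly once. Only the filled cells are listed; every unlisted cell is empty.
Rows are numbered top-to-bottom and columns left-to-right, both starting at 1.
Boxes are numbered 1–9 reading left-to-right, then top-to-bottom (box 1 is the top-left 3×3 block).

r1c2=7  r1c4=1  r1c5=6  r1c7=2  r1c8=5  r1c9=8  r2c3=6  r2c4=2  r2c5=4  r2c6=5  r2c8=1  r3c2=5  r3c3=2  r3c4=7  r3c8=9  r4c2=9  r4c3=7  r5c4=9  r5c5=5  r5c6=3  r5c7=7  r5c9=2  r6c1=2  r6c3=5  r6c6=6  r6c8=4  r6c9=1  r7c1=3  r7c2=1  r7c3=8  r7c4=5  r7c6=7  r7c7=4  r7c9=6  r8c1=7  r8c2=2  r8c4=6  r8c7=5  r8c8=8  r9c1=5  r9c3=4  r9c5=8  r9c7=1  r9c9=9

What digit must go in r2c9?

Cell r2c9 itself could take any of {3, 7} by direct elimination.
Consider where 7 can go in column 9.
r3c9 is out (row 3 already has a 7).
r4c9 is out (row 4 already has a 7).
r8c9 is out (row 8 already has a 7).
So the only cell in column 9 that can hold 7 is r2c9.
Therefore r2c9 = 7.

7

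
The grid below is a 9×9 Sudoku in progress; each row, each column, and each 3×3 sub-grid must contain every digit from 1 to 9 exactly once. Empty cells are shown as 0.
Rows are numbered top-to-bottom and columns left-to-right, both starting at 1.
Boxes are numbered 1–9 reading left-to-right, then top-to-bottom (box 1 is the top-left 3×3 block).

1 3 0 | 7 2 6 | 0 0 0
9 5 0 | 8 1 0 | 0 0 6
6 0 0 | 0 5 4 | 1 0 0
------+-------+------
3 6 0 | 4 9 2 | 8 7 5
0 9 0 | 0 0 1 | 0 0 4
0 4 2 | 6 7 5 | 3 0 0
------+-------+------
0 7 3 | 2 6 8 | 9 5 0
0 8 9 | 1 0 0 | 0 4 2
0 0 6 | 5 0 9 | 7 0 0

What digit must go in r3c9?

Cell r3c9 itself could take any of {3, 7, 8, 9} by direct elimination.
Consider where 7 can go in column 9.
r1c9 is out (row 1 already has a 7).
r6c9 is out (row 6 already has a 7).
r7c9 is out (row 7 already has a 7).
r9c9 is out (row 9 already has a 7).
So the only cell in column 9 that can hold 7 is r3c9.
Therefore r3c9 = 7.

7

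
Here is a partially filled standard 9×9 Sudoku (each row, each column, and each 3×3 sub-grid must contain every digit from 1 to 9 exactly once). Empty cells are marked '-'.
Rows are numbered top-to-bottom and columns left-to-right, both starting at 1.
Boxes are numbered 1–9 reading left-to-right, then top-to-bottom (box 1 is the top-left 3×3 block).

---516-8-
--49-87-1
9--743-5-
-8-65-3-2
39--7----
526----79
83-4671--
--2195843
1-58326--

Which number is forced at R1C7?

Cell R1C7 itself could take any of {2, 4, 9} by direct elimination.
Consider where 9 can go in column 7.
R3C7 is out (row 3 already has a 9).
R5C7 is out (row 5 already has a 9).
R6C7 is out (row 6 already has a 9).
So the only cell in column 7 that can hold 9 is R1C7.
Therefore R1C7 = 9.

9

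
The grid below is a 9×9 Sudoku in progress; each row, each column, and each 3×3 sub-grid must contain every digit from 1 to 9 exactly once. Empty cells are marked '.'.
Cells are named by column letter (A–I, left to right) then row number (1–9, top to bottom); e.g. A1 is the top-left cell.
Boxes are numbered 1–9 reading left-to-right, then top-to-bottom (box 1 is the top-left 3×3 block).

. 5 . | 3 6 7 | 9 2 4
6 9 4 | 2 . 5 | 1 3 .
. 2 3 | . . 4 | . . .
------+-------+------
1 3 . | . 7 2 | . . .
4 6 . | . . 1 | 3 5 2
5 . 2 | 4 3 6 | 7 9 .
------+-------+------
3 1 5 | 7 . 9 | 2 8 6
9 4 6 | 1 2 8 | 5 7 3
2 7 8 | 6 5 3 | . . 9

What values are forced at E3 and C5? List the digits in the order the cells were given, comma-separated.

1,7

For E3:
  Consider where 1 can go in column E.
  E2 is out (row 2 already has a 1).
  E5 is out (row 5 already has a 1).
  E7 is out (row 7 already has a 1).
  So the only cell in column E that can hold 1 is E3.
  So E3 = 1.
For C5:
  Consider where 7 can go in box 4.
  C4 is out (row 4 already has a 7).
  B6 is out (row 6 already has a 7).
  So the only cell in box 4 that can hold 7 is C5.
  So C5 = 7.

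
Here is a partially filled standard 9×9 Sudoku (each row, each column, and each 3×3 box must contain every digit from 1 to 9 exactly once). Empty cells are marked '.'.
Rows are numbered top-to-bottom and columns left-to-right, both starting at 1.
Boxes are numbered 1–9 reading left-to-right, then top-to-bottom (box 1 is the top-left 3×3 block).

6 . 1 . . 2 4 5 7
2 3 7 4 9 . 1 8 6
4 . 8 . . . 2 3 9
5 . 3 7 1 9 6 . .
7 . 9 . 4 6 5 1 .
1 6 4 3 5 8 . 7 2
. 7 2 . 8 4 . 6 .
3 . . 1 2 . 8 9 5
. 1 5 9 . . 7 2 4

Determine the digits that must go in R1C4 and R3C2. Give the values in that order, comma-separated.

8,5

For R1C4:
  Row 1 already contains {1, 2, 4, 5, 6, 7}.
  Column 4 already contains {1, 3, 4, 7, 9}.
  Its 3×3 block (box 2) already contains {2, 4, 9}.
  The only value from 1–9 not eliminated is 8, so R1C4 = 8.
For R3C2:
  Row 3 already contains {2, 3, 4, 8, 9}.
  Column 2 already contains {1, 3, 6, 7}.
  Its 3×3 block (box 1) already contains {1, 2, 3, 4, 6, 7, 8}.
  The only value from 1–9 not eliminated is 5, so R3C2 = 5.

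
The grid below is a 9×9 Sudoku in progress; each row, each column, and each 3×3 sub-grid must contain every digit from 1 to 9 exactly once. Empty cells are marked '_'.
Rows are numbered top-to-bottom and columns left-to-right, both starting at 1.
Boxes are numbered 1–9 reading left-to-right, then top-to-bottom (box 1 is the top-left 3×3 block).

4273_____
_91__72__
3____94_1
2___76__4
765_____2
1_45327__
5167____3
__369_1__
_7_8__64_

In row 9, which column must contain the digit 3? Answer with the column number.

6

Consider where 3 can go in row 9.
R9C1 is out (column 1 already has a 3).
R9C3 is out (column 3 already has a 3).
R9C5 is out (column 5 already has a 3).
R9C9 is out (column 9 already has a 3).
So the only cell in row 9 that can hold 3 is R9C6.
That is column 6.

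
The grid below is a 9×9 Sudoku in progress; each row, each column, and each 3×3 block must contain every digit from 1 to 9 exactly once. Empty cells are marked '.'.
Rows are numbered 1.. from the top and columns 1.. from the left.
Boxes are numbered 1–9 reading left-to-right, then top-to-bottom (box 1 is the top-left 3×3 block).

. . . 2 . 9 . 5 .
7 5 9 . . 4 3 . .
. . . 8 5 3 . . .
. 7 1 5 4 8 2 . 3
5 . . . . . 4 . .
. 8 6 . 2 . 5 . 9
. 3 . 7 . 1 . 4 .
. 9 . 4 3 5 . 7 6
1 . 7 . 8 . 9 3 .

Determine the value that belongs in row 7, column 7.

Row 7 already contains {1, 3, 4, 7}.
Column 7 already contains {2, 3, 4, 5, 9}.
Its 3×3 block (box 9) already contains {3, 4, 6, 7, 9}.
The only value from 1–9 not eliminated is 8, so row 7, column 7 = 8.

8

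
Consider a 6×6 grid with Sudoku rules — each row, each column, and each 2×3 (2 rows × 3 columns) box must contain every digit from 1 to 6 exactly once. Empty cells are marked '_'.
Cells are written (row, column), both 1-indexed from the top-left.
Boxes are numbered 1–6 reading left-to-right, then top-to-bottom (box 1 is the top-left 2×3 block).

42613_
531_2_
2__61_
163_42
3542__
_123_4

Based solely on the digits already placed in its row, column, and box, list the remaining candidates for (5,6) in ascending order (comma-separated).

Row 5 already contains {2, 3, 4, 5}.
Column 6 already contains {2, 4}.
Its 2×3 block (box 6) already contains {2, 3, 4}.
Removing those from 1–6 leaves {1, 6} as the candidates for (5,6).

1,6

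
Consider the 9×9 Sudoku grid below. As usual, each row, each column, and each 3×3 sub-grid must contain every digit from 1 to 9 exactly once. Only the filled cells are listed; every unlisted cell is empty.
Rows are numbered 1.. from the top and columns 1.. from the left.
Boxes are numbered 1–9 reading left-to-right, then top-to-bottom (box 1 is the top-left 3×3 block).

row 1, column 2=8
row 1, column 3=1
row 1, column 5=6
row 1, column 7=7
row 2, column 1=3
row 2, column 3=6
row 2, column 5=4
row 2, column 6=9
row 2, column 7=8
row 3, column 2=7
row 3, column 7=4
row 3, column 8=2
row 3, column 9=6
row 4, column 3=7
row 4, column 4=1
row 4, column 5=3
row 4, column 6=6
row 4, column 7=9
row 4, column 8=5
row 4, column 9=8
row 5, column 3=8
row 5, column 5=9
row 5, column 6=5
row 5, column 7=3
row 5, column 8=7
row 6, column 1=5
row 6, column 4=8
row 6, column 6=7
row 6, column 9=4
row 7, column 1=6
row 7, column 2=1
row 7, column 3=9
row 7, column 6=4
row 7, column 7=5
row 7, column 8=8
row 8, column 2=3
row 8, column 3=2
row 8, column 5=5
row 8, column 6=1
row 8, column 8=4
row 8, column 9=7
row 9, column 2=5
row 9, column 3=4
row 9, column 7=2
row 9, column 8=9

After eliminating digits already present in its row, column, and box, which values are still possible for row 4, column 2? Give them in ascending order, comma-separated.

2,4

Row 4 already contains {1, 3, 5, 6, 7, 8, 9}.
Column 2 already contains {1, 3, 5, 7, 8}.
Its 3×3 block (box 4) already contains {5, 7, 8}.
Removing those from 1–9 leaves {2, 4} as the candidates for row 4, column 2.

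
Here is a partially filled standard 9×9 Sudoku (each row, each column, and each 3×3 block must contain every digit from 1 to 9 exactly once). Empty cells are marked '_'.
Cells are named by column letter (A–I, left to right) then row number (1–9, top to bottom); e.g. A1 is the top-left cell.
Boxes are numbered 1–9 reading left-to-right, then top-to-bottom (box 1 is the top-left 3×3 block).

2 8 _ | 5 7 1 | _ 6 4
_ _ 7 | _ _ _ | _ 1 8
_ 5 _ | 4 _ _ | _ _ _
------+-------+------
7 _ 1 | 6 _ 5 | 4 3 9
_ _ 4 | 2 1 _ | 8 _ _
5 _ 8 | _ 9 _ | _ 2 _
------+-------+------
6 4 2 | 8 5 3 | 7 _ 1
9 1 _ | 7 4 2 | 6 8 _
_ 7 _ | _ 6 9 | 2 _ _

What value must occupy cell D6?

Row 6 already contains {2, 5, 8, 9}.
Column D already contains {2, 4, 5, 6, 7, 8}.
Its 3×3 block (box 5) already contains {1, 2, 5, 6, 9}.
The only value from 1–9 not eliminated is 3, so D6 = 3.

3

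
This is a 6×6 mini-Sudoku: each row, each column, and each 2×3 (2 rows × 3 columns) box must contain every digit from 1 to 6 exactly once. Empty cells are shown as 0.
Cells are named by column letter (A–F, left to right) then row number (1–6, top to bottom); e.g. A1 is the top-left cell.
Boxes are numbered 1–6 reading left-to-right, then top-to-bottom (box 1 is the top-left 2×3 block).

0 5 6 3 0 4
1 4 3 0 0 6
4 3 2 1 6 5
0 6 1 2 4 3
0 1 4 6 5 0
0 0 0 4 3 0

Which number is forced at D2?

5

Row 2 already contains {1, 3, 4, 6}.
Column D already contains {1, 2, 3, 4, 6}.
Its 2×3 block (box 2) already contains {3, 4, 6}.
The only value from 1–6 not eliminated is 5, so D2 = 5.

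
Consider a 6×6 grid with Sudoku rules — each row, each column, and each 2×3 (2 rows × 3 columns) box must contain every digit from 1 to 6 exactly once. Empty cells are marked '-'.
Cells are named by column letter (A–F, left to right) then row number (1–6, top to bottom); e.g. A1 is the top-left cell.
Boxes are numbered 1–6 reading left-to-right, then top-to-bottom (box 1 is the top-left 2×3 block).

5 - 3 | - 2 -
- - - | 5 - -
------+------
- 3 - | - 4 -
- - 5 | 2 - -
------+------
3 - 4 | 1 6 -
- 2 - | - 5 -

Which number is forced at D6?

Cell D6 itself could take any of {3, 4} by direct elimination.
Consider where 3 can go in column D.
D1 is out (row 1 already has a 3).
D3 is out (row 3 already has a 3).
So the only cell in column D that can hold 3 is D6.
Therefore D6 = 3.

3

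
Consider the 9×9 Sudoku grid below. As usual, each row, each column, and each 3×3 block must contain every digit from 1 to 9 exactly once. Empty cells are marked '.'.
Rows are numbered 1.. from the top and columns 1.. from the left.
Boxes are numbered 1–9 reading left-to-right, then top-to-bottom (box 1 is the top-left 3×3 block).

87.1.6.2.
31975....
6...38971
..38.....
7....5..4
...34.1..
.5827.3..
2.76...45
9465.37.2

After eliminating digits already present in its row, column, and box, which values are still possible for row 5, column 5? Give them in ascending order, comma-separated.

Row 5 already contains {4, 5, 7}.
Column 5 already contains {3, 4, 5, 7}.
Its 3×3 block (box 5) already contains {3, 4, 5, 8}.
Removing those from 1–9 leaves {1, 2, 6, 9} as the candidates for row 5, column 5.

1,2,6,9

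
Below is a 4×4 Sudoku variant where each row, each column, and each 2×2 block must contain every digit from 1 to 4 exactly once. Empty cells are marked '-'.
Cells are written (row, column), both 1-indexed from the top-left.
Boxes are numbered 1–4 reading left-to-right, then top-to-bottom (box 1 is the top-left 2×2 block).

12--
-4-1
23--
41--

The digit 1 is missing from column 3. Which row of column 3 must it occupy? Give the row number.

Consider where 1 can go in column 3.
(1,3) is out (row 1 already has a 1).
(2,3) is out (row 2 already has a 1).
(4,3) is out (row 4 already has a 1).
So the only cell in column 3 that can hold 1 is (3,3).
That is row 3.

3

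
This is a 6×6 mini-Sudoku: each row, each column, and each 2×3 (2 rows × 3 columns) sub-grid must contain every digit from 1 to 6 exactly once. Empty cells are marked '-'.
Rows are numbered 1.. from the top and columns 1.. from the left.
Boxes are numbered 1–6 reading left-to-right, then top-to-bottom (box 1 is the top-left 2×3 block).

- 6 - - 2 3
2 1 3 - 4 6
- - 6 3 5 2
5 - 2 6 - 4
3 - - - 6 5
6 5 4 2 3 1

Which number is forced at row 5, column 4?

4

Row 5 already contains {3, 5, 6}.
Column 4 already contains {2, 3, 6}.
Its 2×3 block (box 6) already contains {1, 2, 3, 5, 6}.
The only value from 1–6 not eliminated is 4, so row 5, column 4 = 4.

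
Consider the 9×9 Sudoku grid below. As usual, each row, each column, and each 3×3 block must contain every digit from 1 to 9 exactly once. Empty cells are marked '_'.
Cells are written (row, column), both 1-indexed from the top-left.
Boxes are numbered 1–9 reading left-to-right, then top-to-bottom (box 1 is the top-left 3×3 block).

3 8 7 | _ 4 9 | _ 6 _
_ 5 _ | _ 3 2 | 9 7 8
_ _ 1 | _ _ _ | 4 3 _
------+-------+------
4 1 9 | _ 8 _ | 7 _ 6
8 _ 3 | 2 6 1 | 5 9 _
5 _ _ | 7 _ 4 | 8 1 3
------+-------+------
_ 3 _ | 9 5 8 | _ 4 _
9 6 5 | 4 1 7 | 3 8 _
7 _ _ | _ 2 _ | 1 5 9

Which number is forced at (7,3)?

Row 7 already contains {3, 4, 5, 8, 9}.
Column 3 already contains {1, 3, 5, 7, 9}.
Its 3×3 block (box 7) already contains {3, 5, 6, 7, 9}.
The only value from 1–9 not eliminated is 2, so (7,3) = 2.

2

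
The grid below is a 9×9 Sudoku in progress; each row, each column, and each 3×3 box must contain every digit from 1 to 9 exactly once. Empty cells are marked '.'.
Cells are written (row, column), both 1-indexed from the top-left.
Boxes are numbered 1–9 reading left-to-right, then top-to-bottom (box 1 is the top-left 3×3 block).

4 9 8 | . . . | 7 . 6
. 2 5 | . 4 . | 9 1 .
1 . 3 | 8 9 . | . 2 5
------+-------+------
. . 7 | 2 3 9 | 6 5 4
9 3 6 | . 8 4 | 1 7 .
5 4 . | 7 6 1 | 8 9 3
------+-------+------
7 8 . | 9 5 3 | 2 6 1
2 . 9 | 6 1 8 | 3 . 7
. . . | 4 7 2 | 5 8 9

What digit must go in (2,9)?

8

Row 2 already contains {1, 2, 4, 5, 9}.
Column 9 already contains {1, 3, 4, 5, 6, 7, 9}.
Its 3×3 block (box 3) already contains {1, 2, 5, 6, 7, 9}.
The only value from 1–9 not eliminated is 8, so (2,9) = 8.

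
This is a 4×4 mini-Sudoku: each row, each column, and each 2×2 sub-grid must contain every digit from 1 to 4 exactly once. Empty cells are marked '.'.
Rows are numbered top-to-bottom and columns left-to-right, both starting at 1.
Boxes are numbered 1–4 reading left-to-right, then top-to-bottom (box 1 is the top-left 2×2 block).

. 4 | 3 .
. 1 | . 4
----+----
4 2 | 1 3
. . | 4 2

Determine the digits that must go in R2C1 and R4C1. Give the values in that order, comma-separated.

3,1

For R2C1:
  Consider where 3 can go in box 1.
  R1C1 is out (row 1 already has a 3).
  So the only cell in box 1 that can hold 3 is R2C1.
  So R2C1 = 3.
For R4C1:
  Consider where 1 can go in box 3.
  R4C2 is out (column 2 already has a 1).
  So the only cell in box 3 that can hold 1 is R4C1.
  So R4C1 = 1.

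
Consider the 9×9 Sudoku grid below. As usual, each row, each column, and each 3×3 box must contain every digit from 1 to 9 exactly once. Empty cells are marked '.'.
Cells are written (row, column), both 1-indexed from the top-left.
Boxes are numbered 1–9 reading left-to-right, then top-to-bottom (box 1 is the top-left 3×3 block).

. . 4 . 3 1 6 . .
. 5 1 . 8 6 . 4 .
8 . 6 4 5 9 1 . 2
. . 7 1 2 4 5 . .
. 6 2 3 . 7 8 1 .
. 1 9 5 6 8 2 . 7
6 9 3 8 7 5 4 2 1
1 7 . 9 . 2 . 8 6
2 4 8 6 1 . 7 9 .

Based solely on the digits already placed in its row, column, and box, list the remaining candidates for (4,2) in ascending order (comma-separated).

3,8

Row 4 already contains {1, 2, 4, 5, 7}.
Column 2 already contains {1, 4, 5, 6, 7, 9}.
Its 3×3 block (box 4) already contains {1, 2, 6, 7, 9}.
Removing those from 1–9 leaves {3, 8} as the candidates for (4,2).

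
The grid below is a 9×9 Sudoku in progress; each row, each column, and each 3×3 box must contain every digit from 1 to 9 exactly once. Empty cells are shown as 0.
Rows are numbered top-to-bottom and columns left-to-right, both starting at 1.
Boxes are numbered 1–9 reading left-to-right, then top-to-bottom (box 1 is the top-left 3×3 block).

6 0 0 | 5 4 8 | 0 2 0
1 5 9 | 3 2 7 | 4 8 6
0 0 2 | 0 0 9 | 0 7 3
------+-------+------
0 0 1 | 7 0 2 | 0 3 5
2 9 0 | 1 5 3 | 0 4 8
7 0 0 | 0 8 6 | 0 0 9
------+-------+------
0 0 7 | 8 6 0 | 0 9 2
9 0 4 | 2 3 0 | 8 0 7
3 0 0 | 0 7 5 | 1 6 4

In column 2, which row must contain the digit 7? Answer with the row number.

Consider where 7 can go in column 2.
R3C2 is out (row 3 already has a 7). R4C2 is out (row 4 already has a 7). R6C2 is out (row 6 already has a 7). R7C2 is out (row 7 already has a 7). The remaining empty cells in column 2 are similarly blocked.
So the only cell in column 2 that can hold 7 is R1C2.
That is row 1.

1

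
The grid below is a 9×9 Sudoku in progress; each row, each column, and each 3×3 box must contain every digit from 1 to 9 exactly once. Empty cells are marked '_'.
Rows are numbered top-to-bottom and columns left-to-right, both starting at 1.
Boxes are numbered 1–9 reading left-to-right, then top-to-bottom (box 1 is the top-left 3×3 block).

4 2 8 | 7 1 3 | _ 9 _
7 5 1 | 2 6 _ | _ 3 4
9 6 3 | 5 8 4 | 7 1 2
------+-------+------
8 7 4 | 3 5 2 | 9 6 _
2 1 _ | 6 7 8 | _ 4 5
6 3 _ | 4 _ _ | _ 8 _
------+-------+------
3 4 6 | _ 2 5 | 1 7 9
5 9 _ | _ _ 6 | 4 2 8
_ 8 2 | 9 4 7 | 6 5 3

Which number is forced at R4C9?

Row 4 already contains {2, 3, 4, 5, 6, 7, 8, 9}.
Column 9 already contains {2, 3, 4, 5, 8, 9}.
Its 3×3 block (box 6) already contains {4, 5, 6, 8, 9}.
The only value from 1–9 not eliminated is 1, so R4C9 = 1.

1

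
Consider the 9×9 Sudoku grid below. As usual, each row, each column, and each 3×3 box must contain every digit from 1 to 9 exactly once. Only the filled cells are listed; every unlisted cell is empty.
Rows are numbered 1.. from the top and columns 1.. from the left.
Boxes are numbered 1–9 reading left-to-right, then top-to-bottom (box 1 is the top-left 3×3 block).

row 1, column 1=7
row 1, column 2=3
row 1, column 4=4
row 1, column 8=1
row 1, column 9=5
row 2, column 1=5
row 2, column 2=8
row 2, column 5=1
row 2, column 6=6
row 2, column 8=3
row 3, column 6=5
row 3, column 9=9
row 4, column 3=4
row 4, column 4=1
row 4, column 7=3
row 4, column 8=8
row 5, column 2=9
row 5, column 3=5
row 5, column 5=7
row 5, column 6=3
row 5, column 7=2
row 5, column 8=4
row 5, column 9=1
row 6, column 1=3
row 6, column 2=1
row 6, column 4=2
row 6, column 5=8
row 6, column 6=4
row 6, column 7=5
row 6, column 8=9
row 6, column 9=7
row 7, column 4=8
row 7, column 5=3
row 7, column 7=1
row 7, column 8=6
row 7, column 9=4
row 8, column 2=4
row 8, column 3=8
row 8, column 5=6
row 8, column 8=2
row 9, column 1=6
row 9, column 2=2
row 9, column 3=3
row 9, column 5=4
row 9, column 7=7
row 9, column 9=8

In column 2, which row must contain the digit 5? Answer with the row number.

Consider where 5 can go in column 2.
row 3, column 2 is out (row 3 already has a 5).
row 4, column 2 is out (box 4 already has a 5).
So the only cell in column 2 that can hold 5 is row 7, column 2.
That is row 7.

7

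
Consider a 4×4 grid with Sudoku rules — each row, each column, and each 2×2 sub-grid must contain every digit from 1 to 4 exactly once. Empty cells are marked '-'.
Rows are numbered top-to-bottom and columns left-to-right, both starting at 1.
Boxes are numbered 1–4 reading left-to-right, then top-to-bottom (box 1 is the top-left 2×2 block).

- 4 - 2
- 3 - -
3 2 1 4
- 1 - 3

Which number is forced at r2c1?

2

Cell r2c1 itself could take any of {1, 2} by direct elimination.
Consider where 2 can go in box 1.
r1c1 is out (row 1 already has a 2).
So the only cell in box 1 that can hold 2 is r2c1.
Therefore r2c1 = 2.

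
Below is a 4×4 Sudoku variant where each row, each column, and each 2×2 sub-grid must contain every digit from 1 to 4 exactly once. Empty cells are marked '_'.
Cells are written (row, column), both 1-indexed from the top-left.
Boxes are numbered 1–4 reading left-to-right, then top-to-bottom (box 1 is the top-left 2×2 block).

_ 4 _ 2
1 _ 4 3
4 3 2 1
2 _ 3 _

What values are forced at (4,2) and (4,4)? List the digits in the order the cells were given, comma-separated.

For (4,2):
  Row 4 already contains {2, 3}.
  Column 2 already contains {3, 4}.
  Its 2×2 block (box 3) already contains {2, 3, 4}.
  The only value from 1–4 not eliminated is 1, so (4,2) = 1.
For (4,4):
  Row 4 already contains {2, 3}.
  Column 4 already contains {1, 2, 3}.
  Its 2×2 block (box 4) already contains {1, 2, 3}.
  The only value from 1–4 not eliminated is 4, so (4,4) = 4.

1,4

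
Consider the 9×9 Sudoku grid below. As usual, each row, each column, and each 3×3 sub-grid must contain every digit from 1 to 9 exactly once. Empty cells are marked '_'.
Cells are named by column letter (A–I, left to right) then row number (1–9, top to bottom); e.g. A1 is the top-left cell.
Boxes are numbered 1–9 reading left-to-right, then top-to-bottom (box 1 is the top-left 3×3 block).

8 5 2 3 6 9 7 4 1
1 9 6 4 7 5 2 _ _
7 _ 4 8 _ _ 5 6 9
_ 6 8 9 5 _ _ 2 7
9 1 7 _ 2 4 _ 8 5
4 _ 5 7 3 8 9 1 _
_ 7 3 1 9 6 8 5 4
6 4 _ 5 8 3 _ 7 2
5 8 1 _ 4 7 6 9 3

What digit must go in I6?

6

Row 6 already contains {1, 3, 4, 5, 7, 8, 9}.
Column I already contains {1, 2, 3, 4, 5, 7, 9}.
Its 3×3 block (box 6) already contains {1, 2, 5, 7, 8, 9}.
The only value from 1–9 not eliminated is 6, so I6 = 6.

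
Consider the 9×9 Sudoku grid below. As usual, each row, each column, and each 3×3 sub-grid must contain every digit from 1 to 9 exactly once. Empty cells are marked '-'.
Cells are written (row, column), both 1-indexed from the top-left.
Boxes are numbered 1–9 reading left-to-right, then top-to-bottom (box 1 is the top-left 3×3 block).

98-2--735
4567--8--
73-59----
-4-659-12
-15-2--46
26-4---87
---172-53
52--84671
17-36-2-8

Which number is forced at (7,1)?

6

Cell (7,1) itself could take any of {6, 8} by direct elimination.
Consider where 6 can go in column 1.
(4,1) is out (row 4 already has a 6).
(5,1) is out (row 5 already has a 6).
So the only cell in column 1 that can hold 6 is (7,1).
Therefore (7,1) = 6.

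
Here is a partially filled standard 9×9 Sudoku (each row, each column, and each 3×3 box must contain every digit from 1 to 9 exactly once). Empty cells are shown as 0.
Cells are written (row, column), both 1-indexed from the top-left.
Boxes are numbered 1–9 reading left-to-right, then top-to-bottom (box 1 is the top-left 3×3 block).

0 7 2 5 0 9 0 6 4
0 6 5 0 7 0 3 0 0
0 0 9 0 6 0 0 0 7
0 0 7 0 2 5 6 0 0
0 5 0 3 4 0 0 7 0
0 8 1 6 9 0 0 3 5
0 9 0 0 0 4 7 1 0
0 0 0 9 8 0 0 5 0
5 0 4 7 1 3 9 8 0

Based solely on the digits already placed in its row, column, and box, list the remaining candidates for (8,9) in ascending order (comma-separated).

Row 8 already contains {5, 8, 9}.
Column 9 already contains {4, 5, 7}.
Its 3×3 block (box 9) already contains {1, 5, 7, 8, 9}.
Removing those from 1–9 leaves {2, 3, 6} as the candidates for (8,9).

2,3,6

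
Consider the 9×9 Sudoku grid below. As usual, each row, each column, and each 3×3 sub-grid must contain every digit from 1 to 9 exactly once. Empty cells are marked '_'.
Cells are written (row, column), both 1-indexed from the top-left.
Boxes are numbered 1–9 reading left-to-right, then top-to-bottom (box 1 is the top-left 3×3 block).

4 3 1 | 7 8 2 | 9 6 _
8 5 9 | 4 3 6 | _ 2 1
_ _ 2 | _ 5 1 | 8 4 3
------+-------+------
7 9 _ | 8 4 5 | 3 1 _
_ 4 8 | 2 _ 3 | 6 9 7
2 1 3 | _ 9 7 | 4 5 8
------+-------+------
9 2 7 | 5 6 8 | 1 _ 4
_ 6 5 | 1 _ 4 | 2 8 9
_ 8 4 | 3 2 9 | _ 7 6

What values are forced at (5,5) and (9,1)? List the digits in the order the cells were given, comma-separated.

1,1

For (5,5):
  Row 5 already contains {2, 3, 4, 6, 7, 8, 9}.
  Column 5 already contains {2, 3, 4, 5, 6, 8, 9}.
  Its 3×3 block (box 5) already contains {2, 3, 4, 5, 7, 8, 9}.
  The only value from 1–9 not eliminated is 1, so (5,5) = 1.
For (9,1):
  Row 9 already contains {2, 3, 4, 6, 7, 8, 9}.
  Column 1 already contains {2, 4, 7, 8, 9}.
  Its 3×3 block (box 7) already contains {2, 4, 5, 6, 7, 8, 9}.
  The only value from 1–9 not eliminated is 1, so (9,1) = 1.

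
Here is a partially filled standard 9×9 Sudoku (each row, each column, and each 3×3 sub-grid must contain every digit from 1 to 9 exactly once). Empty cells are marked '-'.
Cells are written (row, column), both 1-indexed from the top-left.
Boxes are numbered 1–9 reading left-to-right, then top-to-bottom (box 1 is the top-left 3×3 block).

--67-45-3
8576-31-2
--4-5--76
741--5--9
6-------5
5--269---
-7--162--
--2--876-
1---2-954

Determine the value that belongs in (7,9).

Row 7 already contains {1, 2, 6, 7}.
Column 9 already contains {2, 3, 4, 5, 6, 9}.
Its 3×3 block (box 9) already contains {2, 4, 5, 6, 7, 9}.
The only value from 1–9 not eliminated is 8, so (7,9) = 8.

8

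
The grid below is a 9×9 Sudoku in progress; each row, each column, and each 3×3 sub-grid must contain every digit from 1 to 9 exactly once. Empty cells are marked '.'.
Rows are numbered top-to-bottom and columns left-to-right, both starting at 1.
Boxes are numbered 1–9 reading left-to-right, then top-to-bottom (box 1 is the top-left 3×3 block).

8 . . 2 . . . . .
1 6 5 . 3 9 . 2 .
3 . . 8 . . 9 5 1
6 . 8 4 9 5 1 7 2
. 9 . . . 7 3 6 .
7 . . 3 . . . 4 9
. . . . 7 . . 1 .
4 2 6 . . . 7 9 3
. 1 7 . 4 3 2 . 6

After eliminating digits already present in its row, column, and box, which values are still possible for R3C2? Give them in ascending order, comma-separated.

4,7

Row 3 already contains {1, 3, 5, 8, 9}.
Column 2 already contains {1, 2, 6, 9}.
Its 3×3 block (box 1) already contains {1, 3, 5, 6, 8}.
Removing those from 1–9 leaves {4, 7} as the candidates for R3C2.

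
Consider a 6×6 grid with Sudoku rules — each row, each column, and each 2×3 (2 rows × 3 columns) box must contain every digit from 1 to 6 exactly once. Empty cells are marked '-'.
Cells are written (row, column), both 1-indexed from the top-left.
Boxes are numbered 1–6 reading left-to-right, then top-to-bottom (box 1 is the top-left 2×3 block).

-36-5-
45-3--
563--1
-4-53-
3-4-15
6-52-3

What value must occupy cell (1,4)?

1

Cell (1,4) itself could take any of {1, 4} by direct elimination.
Consider where 1 can go in column 4.
(3,4) is out (row 3 already has a 1).
(5,4) is out (row 5 already has a 1).
So the only cell in column 4 that can hold 1 is (1,4).
Therefore (1,4) = 1.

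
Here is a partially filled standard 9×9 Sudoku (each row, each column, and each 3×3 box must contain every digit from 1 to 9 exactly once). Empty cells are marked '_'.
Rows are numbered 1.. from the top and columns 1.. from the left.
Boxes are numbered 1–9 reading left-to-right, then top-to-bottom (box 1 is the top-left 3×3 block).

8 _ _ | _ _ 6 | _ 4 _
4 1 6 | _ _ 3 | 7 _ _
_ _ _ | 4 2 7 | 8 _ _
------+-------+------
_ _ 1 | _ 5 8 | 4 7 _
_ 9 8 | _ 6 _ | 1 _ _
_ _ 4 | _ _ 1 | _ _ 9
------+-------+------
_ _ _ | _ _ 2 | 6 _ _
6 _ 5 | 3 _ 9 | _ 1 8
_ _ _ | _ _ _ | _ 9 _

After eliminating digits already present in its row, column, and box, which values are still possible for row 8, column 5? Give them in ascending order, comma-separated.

Row 8 already contains {1, 3, 5, 6, 8, 9}.
Column 5 already contains {2, 5, 6}.
Its 3×3 block (box 8) already contains {2, 3, 9}.
Removing those from 1–9 leaves {4, 7} as the candidates for row 8, column 5.

4,7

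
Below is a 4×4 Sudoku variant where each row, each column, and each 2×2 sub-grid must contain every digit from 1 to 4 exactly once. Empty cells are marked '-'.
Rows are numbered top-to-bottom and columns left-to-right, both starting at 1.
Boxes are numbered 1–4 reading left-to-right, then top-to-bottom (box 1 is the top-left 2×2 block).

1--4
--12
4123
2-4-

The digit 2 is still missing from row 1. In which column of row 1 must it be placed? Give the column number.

Consider where 2 can go in row 1.
R1C3 is out (column 3 already has a 2).
So the only cell in row 1 that can hold 2 is R1C2.
That is column 2.

2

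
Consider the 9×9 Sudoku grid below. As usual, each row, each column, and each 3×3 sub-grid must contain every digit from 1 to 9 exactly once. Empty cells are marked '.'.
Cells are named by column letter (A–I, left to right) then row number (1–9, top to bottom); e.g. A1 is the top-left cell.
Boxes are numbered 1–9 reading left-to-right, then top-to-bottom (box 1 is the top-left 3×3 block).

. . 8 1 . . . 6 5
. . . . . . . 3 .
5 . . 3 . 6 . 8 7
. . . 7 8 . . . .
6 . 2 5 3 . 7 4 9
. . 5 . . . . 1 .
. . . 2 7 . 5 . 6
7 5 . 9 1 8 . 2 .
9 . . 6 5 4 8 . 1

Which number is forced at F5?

Row 5 already contains {2, 3, 4, 5, 6, 7, 9}.
Column F already contains {4, 6, 8}.
Its 3×3 block (box 5) already contains {3, 5, 7, 8}.
The only value from 1–9 not eliminated is 1, so F5 = 1.

1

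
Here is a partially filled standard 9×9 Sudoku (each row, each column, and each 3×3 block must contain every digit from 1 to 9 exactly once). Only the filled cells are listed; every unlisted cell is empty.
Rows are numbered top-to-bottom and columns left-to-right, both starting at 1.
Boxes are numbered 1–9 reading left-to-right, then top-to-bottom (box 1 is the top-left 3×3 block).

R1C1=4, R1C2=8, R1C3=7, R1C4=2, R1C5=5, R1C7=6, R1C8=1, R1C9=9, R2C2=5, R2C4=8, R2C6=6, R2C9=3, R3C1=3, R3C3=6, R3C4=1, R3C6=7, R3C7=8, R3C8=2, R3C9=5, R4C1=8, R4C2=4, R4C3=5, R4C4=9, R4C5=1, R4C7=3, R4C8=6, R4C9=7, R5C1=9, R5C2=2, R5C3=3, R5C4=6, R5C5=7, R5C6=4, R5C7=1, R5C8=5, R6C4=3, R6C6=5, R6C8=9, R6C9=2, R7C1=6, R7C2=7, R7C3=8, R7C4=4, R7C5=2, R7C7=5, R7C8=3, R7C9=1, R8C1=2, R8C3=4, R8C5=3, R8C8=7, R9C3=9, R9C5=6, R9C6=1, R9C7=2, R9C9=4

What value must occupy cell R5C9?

Row 5 already contains {1, 2, 3, 4, 5, 6, 7, 9}.
Column 9 already contains {1, 2, 3, 4, 5, 7, 9}.
Its 3×3 block (box 6) already contains {1, 2, 3, 5, 6, 7, 9}.
The only value from 1–9 not eliminated is 8, so R5C9 = 8.

8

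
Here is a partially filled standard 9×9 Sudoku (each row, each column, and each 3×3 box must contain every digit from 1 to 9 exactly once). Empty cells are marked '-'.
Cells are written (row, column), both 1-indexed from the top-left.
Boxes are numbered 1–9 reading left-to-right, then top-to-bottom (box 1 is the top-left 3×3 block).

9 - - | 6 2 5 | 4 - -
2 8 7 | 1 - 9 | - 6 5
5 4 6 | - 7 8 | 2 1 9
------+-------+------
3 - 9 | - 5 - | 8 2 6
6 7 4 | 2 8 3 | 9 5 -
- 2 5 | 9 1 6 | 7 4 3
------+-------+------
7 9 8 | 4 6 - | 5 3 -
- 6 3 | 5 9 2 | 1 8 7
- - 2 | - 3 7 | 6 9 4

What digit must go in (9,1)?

Row 9 already contains {2, 3, 4, 6, 7, 9}.
Column 1 already contains {2, 3, 5, 6, 7, 9}.
Its 3×3 block (box 7) already contains {2, 3, 6, 7, 8, 9}.
The only value from 1–9 not eliminated is 1, so (9,1) = 1.

1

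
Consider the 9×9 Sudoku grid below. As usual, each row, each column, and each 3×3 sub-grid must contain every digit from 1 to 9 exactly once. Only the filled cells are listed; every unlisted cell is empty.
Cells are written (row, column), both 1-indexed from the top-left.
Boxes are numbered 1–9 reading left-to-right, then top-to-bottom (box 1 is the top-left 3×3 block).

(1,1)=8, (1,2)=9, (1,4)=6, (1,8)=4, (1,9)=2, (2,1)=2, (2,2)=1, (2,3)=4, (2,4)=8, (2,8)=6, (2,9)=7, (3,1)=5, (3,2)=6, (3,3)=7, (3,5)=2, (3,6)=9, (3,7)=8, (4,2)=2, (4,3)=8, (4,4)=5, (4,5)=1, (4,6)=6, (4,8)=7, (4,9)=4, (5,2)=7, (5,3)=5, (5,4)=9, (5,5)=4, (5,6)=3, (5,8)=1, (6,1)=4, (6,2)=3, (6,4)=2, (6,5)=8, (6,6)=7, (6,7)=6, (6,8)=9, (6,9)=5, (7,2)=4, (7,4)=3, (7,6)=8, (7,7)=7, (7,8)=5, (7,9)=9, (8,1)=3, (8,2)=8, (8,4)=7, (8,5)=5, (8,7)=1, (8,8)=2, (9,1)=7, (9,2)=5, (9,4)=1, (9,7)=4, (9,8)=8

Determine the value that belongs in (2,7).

9

Cell (2,7) itself could take any of {3, 5, 9} by direct elimination.
Consider where 9 can go in column 7.
(1,7) is out (row 1 already has a 9).
(4,7) is out (box 6 already has a 9).
(5,7) is out (row 5 already has a 9).
So the only cell in column 7 that can hold 9 is (2,7).
Therefore (2,7) = 9.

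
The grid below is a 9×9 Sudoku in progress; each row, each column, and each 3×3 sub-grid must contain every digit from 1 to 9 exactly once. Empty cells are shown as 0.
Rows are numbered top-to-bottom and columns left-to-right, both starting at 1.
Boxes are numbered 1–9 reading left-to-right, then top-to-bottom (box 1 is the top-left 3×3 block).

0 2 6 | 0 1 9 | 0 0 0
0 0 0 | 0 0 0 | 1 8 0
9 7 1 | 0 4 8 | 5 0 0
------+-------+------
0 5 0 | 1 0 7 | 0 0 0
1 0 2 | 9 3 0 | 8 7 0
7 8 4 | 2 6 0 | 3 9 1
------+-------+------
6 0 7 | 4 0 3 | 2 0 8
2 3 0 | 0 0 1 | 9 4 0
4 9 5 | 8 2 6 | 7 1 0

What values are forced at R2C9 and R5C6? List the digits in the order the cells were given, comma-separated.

9,4

For R2C9:
  Consider where 9 can go in column 9.
  R1C9 is out (row 1 already has a 9). R3C9 is out (row 3 already has a 9). R4C9 is out (box 6 already has a 9). R5C9 is out (row 5 already has a 9). The remaining empty cells in column 9 are similarly blocked.
  So the only cell in column 9 that can hold 9 is R2C9.
  So R2C9 = 9.
For R5C6:
  Consider where 4 can go in column 6.
  R2C6 is out (box 2 already has a 4).
  R6C6 is out (row 6 already has a 4).
  So the only cell in column 6 that can hold 4 is R5C6.
  So R5C6 = 4.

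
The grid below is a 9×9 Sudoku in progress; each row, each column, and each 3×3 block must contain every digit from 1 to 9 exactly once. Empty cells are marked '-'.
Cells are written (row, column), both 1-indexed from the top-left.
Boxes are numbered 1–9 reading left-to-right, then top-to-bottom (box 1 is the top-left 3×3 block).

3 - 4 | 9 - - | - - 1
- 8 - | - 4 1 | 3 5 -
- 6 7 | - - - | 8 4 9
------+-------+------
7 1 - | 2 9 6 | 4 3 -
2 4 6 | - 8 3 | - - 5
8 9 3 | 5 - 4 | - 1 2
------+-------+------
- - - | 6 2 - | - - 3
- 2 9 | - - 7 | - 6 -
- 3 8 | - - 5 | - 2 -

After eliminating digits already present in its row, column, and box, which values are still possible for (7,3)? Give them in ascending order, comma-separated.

1,5

Row 7 already contains {2, 3, 6}.
Column 3 already contains {3, 4, 6, 7, 8, 9}.
Its 3×3 block (box 7) already contains {2, 3, 8, 9}.
Removing those from 1–9 leaves {1, 5} as the candidates for (7,3).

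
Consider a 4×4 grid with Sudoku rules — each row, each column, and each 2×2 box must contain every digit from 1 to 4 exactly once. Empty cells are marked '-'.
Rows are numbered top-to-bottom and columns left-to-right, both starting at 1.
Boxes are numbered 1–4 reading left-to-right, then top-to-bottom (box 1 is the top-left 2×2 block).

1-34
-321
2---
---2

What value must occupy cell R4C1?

Cell R4C1 itself could take any of {3, 4} by direct elimination.
Consider where 3 can go in box 3.
R3C2 is out (column 2 already has a 3).
R4C2 is out (column 2 already has a 3).
So the only cell in box 3 that can hold 3 is R4C1.
Therefore R4C1 = 3.

3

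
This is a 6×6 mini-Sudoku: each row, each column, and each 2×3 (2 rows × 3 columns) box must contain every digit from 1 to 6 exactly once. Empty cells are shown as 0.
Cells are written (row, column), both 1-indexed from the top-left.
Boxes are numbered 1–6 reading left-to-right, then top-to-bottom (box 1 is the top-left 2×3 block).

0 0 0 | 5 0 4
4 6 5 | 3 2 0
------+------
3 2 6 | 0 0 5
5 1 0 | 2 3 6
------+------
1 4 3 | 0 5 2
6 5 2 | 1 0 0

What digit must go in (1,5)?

Cell (1,5) itself could take any of {1, 6} by direct elimination.
Consider where 6 can go in column 5.
(3,5) is out (row 3 already has a 6).
(6,5) is out (row 6 already has a 6).
So the only cell in column 5 that can hold 6 is (1,5).
Therefore (1,5) = 6.

6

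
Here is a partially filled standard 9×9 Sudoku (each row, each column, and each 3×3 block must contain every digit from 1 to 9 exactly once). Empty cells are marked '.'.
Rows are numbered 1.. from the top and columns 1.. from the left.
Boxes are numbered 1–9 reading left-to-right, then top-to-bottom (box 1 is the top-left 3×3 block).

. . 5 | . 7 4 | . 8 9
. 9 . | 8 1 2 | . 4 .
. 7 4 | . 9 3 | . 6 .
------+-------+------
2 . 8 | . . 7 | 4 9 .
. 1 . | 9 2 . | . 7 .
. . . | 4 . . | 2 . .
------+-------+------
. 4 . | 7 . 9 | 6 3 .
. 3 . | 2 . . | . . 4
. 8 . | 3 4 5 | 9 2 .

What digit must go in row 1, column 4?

Row 1 already contains {4, 5, 7, 8, 9}.
Column 4 already contains {2, 3, 4, 7, 8, 9}.
Its 3×3 block (box 2) already contains {1, 2, 3, 4, 7, 8, 9}.
The only value from 1–9 not eliminated is 6, so row 1, column 4 = 6.

6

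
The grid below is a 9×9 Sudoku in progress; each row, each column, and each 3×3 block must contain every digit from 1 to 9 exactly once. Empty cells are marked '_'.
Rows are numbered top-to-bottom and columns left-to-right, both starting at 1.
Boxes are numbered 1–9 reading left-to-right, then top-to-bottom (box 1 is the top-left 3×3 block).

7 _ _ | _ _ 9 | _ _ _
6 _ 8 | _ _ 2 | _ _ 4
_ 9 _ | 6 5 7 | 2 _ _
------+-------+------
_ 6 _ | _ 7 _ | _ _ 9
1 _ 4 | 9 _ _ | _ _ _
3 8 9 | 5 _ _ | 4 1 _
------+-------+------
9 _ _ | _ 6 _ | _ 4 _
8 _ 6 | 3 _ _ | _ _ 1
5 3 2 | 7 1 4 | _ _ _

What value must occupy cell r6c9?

Cell r6c9 itself could take any of {2, 6, 7} by direct elimination.
Consider where 7 can go in row 6.
r6c5 is out (column 5 already has a 7).
r6c6 is out (column 6 already has a 7).
So the only cell in row 6 that can hold 7 is r6c9.
Therefore r6c9 = 7.

7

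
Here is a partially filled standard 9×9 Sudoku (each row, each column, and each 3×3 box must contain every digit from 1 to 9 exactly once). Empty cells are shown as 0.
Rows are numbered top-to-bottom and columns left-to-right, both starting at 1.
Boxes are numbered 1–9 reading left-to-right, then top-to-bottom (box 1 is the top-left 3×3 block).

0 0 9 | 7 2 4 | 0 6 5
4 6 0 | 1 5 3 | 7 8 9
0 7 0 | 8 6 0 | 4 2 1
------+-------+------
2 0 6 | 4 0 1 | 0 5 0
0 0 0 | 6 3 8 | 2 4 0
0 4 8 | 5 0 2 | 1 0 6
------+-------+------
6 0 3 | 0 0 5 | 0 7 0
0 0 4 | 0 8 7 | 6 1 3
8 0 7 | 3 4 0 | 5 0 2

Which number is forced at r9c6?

6

Cell r9c6 itself could take any of {6, 9} by direct elimination.
Consider where 6 can go in row 9.
r9c2 is out (column 2 already has a 6).
r9c8 is out (column 8 already has a 6).
So the only cell in row 9 that can hold 6 is r9c6.
Therefore r9c6 = 6.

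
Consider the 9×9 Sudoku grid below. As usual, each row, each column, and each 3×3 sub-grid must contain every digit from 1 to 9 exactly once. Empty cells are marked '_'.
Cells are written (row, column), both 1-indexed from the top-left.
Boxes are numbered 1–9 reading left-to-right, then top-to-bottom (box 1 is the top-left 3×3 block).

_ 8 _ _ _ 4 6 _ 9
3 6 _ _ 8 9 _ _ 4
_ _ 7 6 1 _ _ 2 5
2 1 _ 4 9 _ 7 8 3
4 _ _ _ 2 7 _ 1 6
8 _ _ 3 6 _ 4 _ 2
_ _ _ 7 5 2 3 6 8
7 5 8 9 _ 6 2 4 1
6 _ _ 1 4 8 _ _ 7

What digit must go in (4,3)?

6

Cell (4,3) itself could take any of {5, 6} by direct elimination.
Consider where 6 can go in row 4.
(4,6) is out (column 6 already has a 6).
So the only cell in row 4 that can hold 6 is (4,3).
Therefore (4,3) = 6.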